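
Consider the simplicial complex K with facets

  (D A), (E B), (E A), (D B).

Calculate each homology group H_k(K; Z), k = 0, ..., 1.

K has 4 vertices, 4 edges.
rank ∂_0 = 0, rank ∂_1 = 3 ⇒ b_0 = 4 − 0 − 3 = 1; all invariant factors of ∂_1 are 1 so no torsion. So H_0 ≅ Z.
rank ∂_1 = 3, rank ∂_2 = 0 ⇒ b_1 = 4 − 3 − 0 = 1. So H_1 ≅ Z.

H_0 = Z,  H_1 = Z.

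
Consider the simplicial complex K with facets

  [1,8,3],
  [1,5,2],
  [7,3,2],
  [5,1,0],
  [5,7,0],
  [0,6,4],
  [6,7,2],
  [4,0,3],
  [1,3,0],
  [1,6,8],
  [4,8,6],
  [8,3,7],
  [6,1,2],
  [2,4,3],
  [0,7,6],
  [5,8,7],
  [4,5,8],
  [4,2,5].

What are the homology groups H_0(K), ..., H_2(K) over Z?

H_0 = Z,  H_1 = Z^2,  H_2 = Z.

We work with the vertex ordering 0 < 1 < 2 < 3 < 4 < 5 < 6 < 7 < 8. The simplices of K, each written with vertices in increasing order, are:

  0-simplices (9): [0], [1], [2], [3], [4], [5], [6], [7], [8]
  1-simplices (27): (27 of them)
  2-simplices (18): [0,1,3], [0,1,5], [0,3,4], [0,4,6], [0,5,7], [0,6,7], [1,2,5], [1,2,6], [1,3,8], [1,6,8], [2,3,4], [2,3,7], [2,4,5], [2,6,7], [3,7,8], [4,5,8], [4,6,8], [5,7,8]

giving chain groups C_0 ≅ Z^9, C_1 ≅ Z^27, C_2 ≅ Z^18.

Boundary ∂_1: C_1 → C_0 maps an edge to its endpoints' difference, ∂[p,q] = q − p. For instance
  ∂[2,5] = [5] − [2].
The 9×27 boundary matrix has rank 8 and Smith normal form diag(1,1,1,1,1,1,1,1).

∂_2: C_2 → C_1 sends each 2-simplex [p,q,r] to [q,r] − [p,r] + [p,q]. For instance
  ∂[1,2,5] = [2,5] − [1,5] + [1,2],
  ∂[1,3,8] = [3,8] − [1,8] + [1,3].
The resulting 27×18 matrix has rank 17, and its Smith normal form has invariant factors (1,1,1,1,1,1,1,1,1,1,1,1,1,1,1,1,1).

Reading off H_k = ker ∂_k / im ∂_{k+1}:

  H_0: rank C_0 − rank ∂_1 = 9 − 8 = 1, and the invariant factors of ∂_1 are all 1, so H_0 = Z.
  H_1: rank ker ∂_1 − rank ∂_2 = (27 − 8) − 17 = 2, and the invariant factors of ∂_2 are all 1, so H_1 = Z^2.
  H_2: rank ker ∂_2 − rank ∂_3 = (18 − 17) − 0 = 1, and there is no ∂_3, so H_2 = Z.

As a check, the Euler characteristic is 9 − 27 + 18 = 0, which agrees with 1 − 2 + 1 = 0.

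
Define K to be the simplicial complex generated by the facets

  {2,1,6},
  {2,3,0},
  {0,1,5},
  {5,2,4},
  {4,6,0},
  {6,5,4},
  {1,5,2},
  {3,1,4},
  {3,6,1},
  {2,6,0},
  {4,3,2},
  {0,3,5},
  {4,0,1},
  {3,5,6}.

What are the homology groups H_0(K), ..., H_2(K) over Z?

H_0 ≅ Z,  H_1 ≅ Z^2,  H_2 ≅ Z.

K has 7 vertices, 21 edges, 14 triangles.
rank ∂_0 = 0, rank ∂_1 = 6 ⇒ b_0 = 7 − 0 − 6 = 1; all invariant factors of ∂_1 are 1 so no torsion. So H_0 ≅ Z.
rank ∂_1 = 6, rank ∂_2 = 13 ⇒ b_1 = 21 − 6 − 13 = 2; all invariant factors of ∂_2 are 1 so no torsion. So H_1 ≅ Z^2.
rank ∂_2 = 13, rank ∂_3 = 0 ⇒ b_2 = 14 − 13 − 0 = 1. So H_2 ≅ Z.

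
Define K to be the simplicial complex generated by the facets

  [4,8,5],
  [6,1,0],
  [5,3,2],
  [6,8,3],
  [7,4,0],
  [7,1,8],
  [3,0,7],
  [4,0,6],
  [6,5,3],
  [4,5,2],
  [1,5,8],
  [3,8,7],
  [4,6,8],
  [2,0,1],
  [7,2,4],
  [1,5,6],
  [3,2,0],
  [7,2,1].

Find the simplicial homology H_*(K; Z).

Take the total order 0 < 1 < 2 < 3 < 4 < 5 < 6 < 7 < 8 on the vertex set. Then K (dimension 2) consists of the simplices:

  0-simplices (9): [0], [1], [2], [3], [4], [5], [6], [7], [8]
  1-simplices (27): (27 of them)
  2-simplices (18): [0,1,2], [0,1,6], [0,2,3], [0,3,7], [0,4,6], [0,4,7], [1,2,7], [1,5,6], [1,5,8], [1,7,8], [2,3,5], [2,4,5], [2,4,7], [3,5,6], [3,6,8], [3,7,8], [4,5,8], [4,6,8]

giving chain groups C_0 ≅ Z^9, C_1 ≅ Z^27, C_2 ≅ Z^18.

∂_1: C_1 → C_0 is given by ∂[p,q] = [q] − [p]. For instance
  ∂[0,2] = [2] − [0].
The resulting 9×27 matrix has rank 8, and its Smith normal form has invariant factors (1,1,1,1,1,1,1,1).

Boundary ∂_2: C_2 → C_1 sends each 2-simplex [p,q,r] to [q,r] − [p,r] + [p,q]. For instance
  ∂[0,2,3] = [2,3] − [0,3] + [0,2],
  ∂[0,4,7] = [4,7] − [0,7] + [0,4].
This gives a 27×18 integer matrix of rank 18; reducing to Smith normal form yields diagonal entries (1,1,1,1,1,1,1,1,1,1,1,1,1,1,1,1,1,2).

Computing H_k = (kernel of ∂_k) / (image of ∂_{k+1}):

  H_0: rank C_0 − rank ∂_1 = 9 − 8 = 1, and the invariant factors of ∂_1 are all 1, so H_0 ≅ Z.
  H_1: rank ker ∂_1 − rank ∂_2 = (27 − 8) − 18 = 1, and ∂_2 has invariant factor 2 > 1, so H_1 ≅ Z ⊕ Z/2Z.
  H_2: rank ker ∂_2 − rank ∂_3 = (18 − 18) − 0 = 0, and there is no ∂_3, so H_2 ≅ 0.

(K is a triangulation of the Klein bottle.)

H_0 ≅ Z,  H_1 ≅ Z ⊕ Z/2Z,  H_2 = 0.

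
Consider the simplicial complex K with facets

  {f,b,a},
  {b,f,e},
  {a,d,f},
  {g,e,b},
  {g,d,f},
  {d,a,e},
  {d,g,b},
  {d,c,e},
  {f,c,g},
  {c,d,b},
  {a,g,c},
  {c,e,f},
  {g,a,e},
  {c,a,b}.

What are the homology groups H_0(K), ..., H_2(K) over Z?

We work with the vertex ordering a < b < c < d < e < f < g. The simplices of K, each written with vertices in increasing order, are:

  0-simplices (7): a, b, c, d, e, f, g
  1-simplices (21): ab, ac, ad, ae, af, ag, bc, bd, be, bf, bg, cd, ce, cf, cg, de, df, dg, ef, eg, fg
  2-simplices (14): abc, abf, acg, ade, adf, aeg, bcd, bdg, bef, beg, cde, cef, cfg, dfg

so the chain groups are C_0 ≅ Z^7, C_1 ≅ Z^21, C_2 ≅ Z^14.

Boundary ∂_1: C_1 → C_0 sends each edge [p,q] (with p < q) to q − p. For instance
  ∂cf = f − c.
This gives a 7×21 integer matrix of rank 6; reducing to Smith normal form yields diagonal entries (1,1,1,1,1,1).

The boundary map ∂_2: C_2 → C_1 maps a triangle to the signed sum of its edges. For instance
  ∂cef = ef − cf + ce,
  ∂abf = bf − af + ab.
This gives a 21×14 integer matrix of rank 13; reducing to Smith normal form yields diagonal entries (1,1,1,1,1,1,1,1,1,1,1,1,1).

Computing H_k = (kernel of ∂_k) / (image of ∂_{k+1}):

  H_0: rank C_0 − rank ∂_1 = 7 − 6 = 1, and the invariant factors of ∂_1 are all 1, so H_0 = Z.
  H_1: rank ker ∂_1 − rank ∂_2 = (21 − 6) − 13 = 2, and the invariant factors of ∂_2 are all 1, so H_1 = Z^2.
  H_2: rank ker ∂_2 − rank ∂_3 = (14 − 13) − 0 = 1, and there is no ∂_3, so H_2 = Z.

(K is a triangulation of the torus T^2.)

H_0 = Z,  H_1 = Z^2,  H_2 = Z.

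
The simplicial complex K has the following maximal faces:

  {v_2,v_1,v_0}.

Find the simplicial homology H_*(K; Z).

H_0 = Z,  H_1 = 0,  H_2 = 0.

Order the vertices as v_0 < v_1 < v_2. Listing each simplex with vertices in this order, K has dimension 2 with simplices:

  0-simplices (3): [v_0], [v_1], [v_2]
  1-simplices (3): [v_0,v_1], [v_0,v_2], [v_1,v_2]
  2-simplices (1): [v_0,v_1,v_2]

Hence C_0 ≅ Z^3, C_1 ≅ Z^3, C_2 ≅ Z^1.

∂_1: C_1 → C_0 maps an edge to its endpoints' difference, ∂[p,q] = q − p. For instance
  ∂[v_0,v_2] = [v_2] − [v_0].
The 3×3 boundary matrix has rank 2 and Smith normal form diag(1,1).

Boundary ∂_2: C_2 → C_1 maps a triangle to the signed sum of its edges. For instance
  ∂[v_0,v_1,v_2] = [v_1,v_2] − [v_0,v_2] + [v_0,v_1].
As a 3×1 matrix over Z this has rank 1, with invariant factors (1).

Computing H_k = (kernel of ∂_k) / (image of ∂_{k+1}):

  H_0: rank C_0 − rank ∂_1 = 3 − 2 = 1, and the invariant factors of ∂_1 are all 1, so H_0 = Z.
  H_1: rank ker ∂_1 − rank ∂_2 = (3 − 2) − 1 = 0, and the invariant factors of ∂_2 are all 1, so H_1 = 0.
  H_2: rank ker ∂_2 − rank ∂_3 = (1 − 1) − 0 = 0, and there is no ∂_3, so H_2 = 0.

(K is a triangulation of the 2-simplex.)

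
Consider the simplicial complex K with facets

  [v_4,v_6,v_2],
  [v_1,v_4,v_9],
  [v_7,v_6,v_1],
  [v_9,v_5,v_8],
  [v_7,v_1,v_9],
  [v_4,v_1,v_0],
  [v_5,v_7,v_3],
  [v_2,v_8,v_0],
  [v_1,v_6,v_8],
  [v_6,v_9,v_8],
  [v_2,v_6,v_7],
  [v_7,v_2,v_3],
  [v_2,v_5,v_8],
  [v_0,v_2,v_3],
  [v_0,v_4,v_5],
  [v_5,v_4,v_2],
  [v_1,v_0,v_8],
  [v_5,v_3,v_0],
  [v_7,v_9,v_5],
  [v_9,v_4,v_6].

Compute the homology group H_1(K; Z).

We work with the vertex ordering v_0 < v_1 < v_2 < v_3 < v_4 < v_5 < v_6 < v_7 < v_8 < v_9. The simplices of K, each written with vertices in increasing order, are:

  0-simplices (10): [v_0], [v_1], [v_2], [v_3], [v_4], [v_5], [v_6], [v_7], [v_8], [v_9]
  1-simplices (30): (30 of them)
  2-simplices (20): (20 of them)

giving chain groups C_0 ≅ Z^10, C_1 ≅ Z^30, C_2 ≅ Z^20.

The boundary map ∂_1: C_1 → C_0 sends each edge [p,q] (with p < q) to q − p.
This gives a 10×30 integer matrix of rank 9; reducing to Smith normal form yields diagonal entries (1,1,1,1,1,1,1,1,1).

∂_2: C_2 → C_1 maps a triangle to the signed sum of its edges. For instance
  ∂[v_2,v_3,v_7] = [v_3,v_7] − [v_2,v_7] + [v_2,v_3],
  ∂[v_2,v_5,v_8] = [v_5,v_8] − [v_2,v_8] + [v_2,v_5].
The 30×20 boundary matrix has rank 20 and Smith normal form diag(1,1,1,1,1,1,1,1,1,1,1,1,1,1,1,1,1,1,1,2).

From H_k ≅ ker(∂_k) / im(∂_{k+1}) we obtain:

  H_1: rank ker ∂_1 − rank ∂_2 = (30 − 9) − 20 = 1, and ∂_2 has invariant factor 2 > 1, so H_1 = Z ⊕ Z/2Z.

(K is a triangulation of the Klein bottle.)

H_1 ≅ Z ⊕ Z/2Z.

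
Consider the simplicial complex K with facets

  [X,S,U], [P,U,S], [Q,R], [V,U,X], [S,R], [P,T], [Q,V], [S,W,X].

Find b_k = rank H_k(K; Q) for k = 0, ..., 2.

b_0 = 1, b_1 = 1, b_2 = 0.

Fix the vertex order P < Q < R < S < T < U < V < W < X and write every simplex with vertices in increasing order. Then dim K = 2 and the simplices of K are:

  0-simplices (9): P, Q, R, S, T, U, V, W, X
  1-simplices (13): PS, PT, PU, QR, QV, RS, SU, SW, SX, UV, UX, VX, WX
  2-simplices (4): PSU, SUX, SWX, UVX

so the chain groups are C_0 ≅ Z^9, C_1 ≅ Z^13, C_2 ≅ Z^4.

The boundary map ∂_1: C_1 → C_0 maps an edge to its endpoints' difference, ∂[p,q] = q − p.
The 9×13 boundary matrix has rank 8 and Smith normal form diag(1,1,1,1,1,1,1,1).

Boundary ∂_2: C_2 → C_1 acts by ∂[p,q,r] = [q,r] − [p,r] + [p,q]. For instance
  ∂PSU = SU − PU + PS,
  ∂SUX = UX − SX + SU.
This gives a 13×4 integer matrix of rank 4; reducing to Smith normal form yields diagonal entries (1,1,1,1).

Now H_k = ker ∂_k / im ∂_{k+1}, so:

  H_0: rank C_0 − rank ∂_1 = 9 − 8 = 1, and the invariant factors of ∂_1 are all 1, so H_0 = Z.
  H_1: rank ker ∂_1 − rank ∂_2 = (13 − 8) − 4 = 1, and the invariant factors of ∂_2 are all 1, so H_1 = Z.
  H_2: rank ker ∂_2 − rank ∂_3 = (4 − 4) − 0 = 0, and there is no ∂_3, so H_2 = 0.

Hence the Betti numbers are b_0 = 1, b_1 = 1, b_2 = 0.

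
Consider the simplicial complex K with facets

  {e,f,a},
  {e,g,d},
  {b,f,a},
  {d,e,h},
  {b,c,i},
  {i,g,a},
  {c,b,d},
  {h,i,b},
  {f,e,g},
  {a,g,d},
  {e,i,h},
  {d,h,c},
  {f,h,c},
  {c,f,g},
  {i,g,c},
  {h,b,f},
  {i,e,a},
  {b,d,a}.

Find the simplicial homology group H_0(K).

H_0 = Z.

Take the total order a < b < c < d < e < f < g < h < i on the vertex set. Then K (dimension 2) consists of the simplices:

  0-simplices (9): a, b, c, d, e, f, g, h, i
  1-simplices (27): ab, ad, ae, af, ag, ai, bc, bd, bf, bh, bi, cd, cf, cg, ch, ci, de, dg, dh, ef, eg, eh, ei, fg, fh, gi, hi
  2-simplices (18): abd, abf, adg, aef, aei, agi, bcd, bci, bfh, bhi, cdh, cfg, cfh, cgi, deg, deh, efg, ehi

so the chain groups are C_0 ≅ Z^9, C_1 ≅ Z^27, C_2 ≅ Z^18.

∂_1: C_1 → C_0 sends each edge [p,q] (with p < q) to q − p.
The 9×27 boundary matrix has rank 8 and Smith normal form diag(1,1,1,1,1,1,1,1).

∂_2: C_2 → C_1 acts by ∂[p,q,r] = [q,r] − [p,r] + [p,q]. For instance
  ∂efg = fg − eg + ef,
  ∂bfh = fh − bh + bf.
This gives a 27×18 integer matrix of rank 18; reducing to Smith normal form yields diagonal entries (1,1,1,1,1,1,1,1,1,1,1,1,1,1,1,1,1,2).

Reading off H_k = ker ∂_k / im ∂_{k+1}:

  H_0: rank C_0 − rank ∂_1 = 9 − 8 = 1, and the invariant factors of ∂_1 are all 1, so H_0 = Z.

(K is a triangulation of the Klein bottle.)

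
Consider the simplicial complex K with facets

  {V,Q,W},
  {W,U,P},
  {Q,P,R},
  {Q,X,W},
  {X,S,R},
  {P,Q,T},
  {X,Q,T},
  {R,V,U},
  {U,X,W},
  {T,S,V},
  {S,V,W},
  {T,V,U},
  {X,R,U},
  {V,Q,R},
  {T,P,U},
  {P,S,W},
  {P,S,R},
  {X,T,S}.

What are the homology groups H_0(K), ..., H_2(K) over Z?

H_0 ≅ Z,  H_1 ≅ Z^2,  H_2 ≅ Z.

Fix the vertex order P < Q < R < S < T < U < V < W < X and write every simplex with vertices in increasing order. Then dim K = 2 and the simplices of K are:

  0-simplices (9): P, Q, R, S, T, U, V, W, X
  1-simplices (27): PQ, PR, PS, PT, PU, PW, QR, QT, QV, QW, QX, RS, RU, RV, RX, ST, SV, SW, SX, TU, TV, TX, UV, UW, UX, VW, WX
  2-simplices (18): PQR, PQT, PRS, PSW, PTU, PUW, QRV, QTX, QVW, QWX, RSX, RUV, RUX, STV, STX, SVW, TUV, UWX

giving chain groups C_0 ≅ Z^9, C_1 ≅ Z^27, C_2 ≅ Z^18.

Boundary ∂_1: C_1 → C_0 maps an edge to its endpoints' difference, ∂[p,q] = q − p. For instance
  ∂VW = W − V.
This gives a 9×27 integer matrix of rank 8; reducing to Smith normal form yields diagonal entries (1,1,1,1,1,1,1,1).

∂_2: C_2 → C_1 sends each 2-simplex [p,q,r] to [q,r] − [p,r] + [p,q]. For instance
  ∂PSW = SW − PW + PS,
  ∂PTU = TU − PU + PT.
This gives a 27×18 integer matrix of rank 17; reducing to Smith normal form yields diagonal entries (1,1,1,1,1,1,1,1,1,1,1,1,1,1,1,1,1).

From H_k ≅ ker(∂_k) / im(∂_{k+1}) we obtain:

  H_0: rank C_0 − rank ∂_1 = 9 − 8 = 1, and the invariant factors of ∂_1 are all 1, so H_0 = Z.
  H_1: rank ker ∂_1 − rank ∂_2 = (27 − 8) − 17 = 2, and the invariant factors of ∂_2 are all 1, so H_1 = Z^2.
  H_2: rank ker ∂_2 − rank ∂_3 = (18 − 17) − 0 = 1, and there is no ∂_3, so H_2 = Z.

(K is a triangulation of the torus T^2.)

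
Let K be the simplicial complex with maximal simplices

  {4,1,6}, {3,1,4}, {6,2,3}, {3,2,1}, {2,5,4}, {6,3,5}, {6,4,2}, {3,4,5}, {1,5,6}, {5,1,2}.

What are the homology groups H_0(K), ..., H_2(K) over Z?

H_0 = Z,  H_1 = Z/2,  H_2 = 0.

We work with the vertex ordering 1 < 2 < 3 < 4 < 5 < 6. The simplices of K, each written with vertices in increasing order, are:

  0-simplices (6): [1], [2], [3], [4], [5], [6]
  1-simplices (15): [1,2], [1,3], [1,4], [1,5], [1,6], [2,3], [2,4], [2,5], [2,6], [3,4], [3,5], [3,6], [4,5], [4,6], [5,6]
  2-simplices (10): [1,2,3], [1,2,5], [1,3,4], [1,4,6], [1,5,6], [2,3,6], [2,4,5], [2,4,6], [3,4,5], [3,5,6]

giving chain groups C_0 ≅ Z^6, C_1 ≅ Z^15, C_2 ≅ Z^10.

Boundary ∂_1: C_1 → C_0 sends each edge [p,q] (with p < q) to q − p.
This gives a 6×15 integer matrix of rank 5; reducing to Smith normal form yields diagonal entries (1,1,1,1,1).

∂_2: C_2 → C_1 acts by ∂[p,q,r] = [q,r] − [p,r] + [p,q]. For instance
  ∂[1,2,3] = [2,3] − [1,3] + [1,2],
  ∂[2,4,6] = [4,6] − [2,6] + [2,4].
The 15×10 boundary matrix has rank 10 and Smith normal form diag(1,1,1,1,1,1,1,1,1,2).

Now H_k = ker ∂_k / im ∂_{k+1}, so:

  H_0: rank C_0 − rank ∂_1 = 6 − 5 = 1, and the invariant factors of ∂_1 are all 1, so H_0 ≅ Z.
  H_1: rank ker ∂_1 − rank ∂_2 = (15 − 5) − 10 = 0, and ∂_2 has invariant factor 2 > 1, so H_1 ≅ Z/2.
  H_2: rank ker ∂_2 − rank ∂_3 = (10 − 10) − 0 = 0, and there is no ∂_3, so H_2 ≅ 0.

As a check, the Euler characteristic is 6 − 15 + 10 = 1, which agrees with 1 − 0 + 0 = 1.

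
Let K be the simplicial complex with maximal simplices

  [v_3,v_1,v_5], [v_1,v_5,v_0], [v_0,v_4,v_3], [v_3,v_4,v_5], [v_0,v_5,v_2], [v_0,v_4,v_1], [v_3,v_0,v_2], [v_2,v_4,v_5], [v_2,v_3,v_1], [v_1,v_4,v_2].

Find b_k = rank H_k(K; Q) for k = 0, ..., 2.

Take the total order v_0 < v_1 < v_2 < v_3 < v_4 < v_5 on the vertex set. Then K (dimension 2) consists of the simplices:

  0-simplices (6): [v_0], [v_1], [v_2], [v_3], [v_4], [v_5]
  1-simplices (15): (15 of them)
  2-simplices (10): [v_0,v_1,v_4], [v_0,v_1,v_5], [v_0,v_2,v_3], [v_0,v_2,v_5], [v_0,v_3,v_4], [v_1,v_2,v_3], [v_1,v_2,v_4], [v_1,v_3,v_5], [v_2,v_4,v_5], [v_3,v_4,v_5]

giving chain groups C_0 ≅ Z^6, C_1 ≅ Z^15, C_2 ≅ Z^10.

Boundary ∂_1: C_1 → C_0 is given by ∂[p,q] = [q] − [p]. For instance
  ∂[v_0,v_5] = [v_5] − [v_0].
The resulting 6×15 matrix has rank 5, and its Smith normal form has invariant factors (1,1,1,1,1).

The boundary map ∂_2: C_2 → C_1 sends each 2-simplex [p,q,r] to [q,r] − [p,r] + [p,q]. For instance
  ∂[v_2,v_4,v_5] = [v_4,v_5] − [v_2,v_5] + [v_2,v_4],
  ∂[v_0,v_2,v_3] = [v_2,v_3] − [v_0,v_3] + [v_0,v_2].
The resulting 15×10 matrix has rank 10, and its Smith normal form has invariant factors (1,1,1,1,1,1,1,1,1,2).

Computing H_k = (kernel of ∂_k) / (image of ∂_{k+1}):

  H_0: rank C_0 − rank ∂_1 = 6 − 5 = 1, and the invariant factors of ∂_1 are all 1, so H_0 ≅ Z.
  H_1: rank ker ∂_1 − rank ∂_2 = (15 − 5) − 10 = 0, and ∂_2 has invariant factor 2 > 1, so H_1 ≅ Z/2Z.
  H_2: rank ker ∂_2 − rank ∂_3 = (10 − 10) − 0 = 0, and there is no ∂_3, so H_2 ≅ 0.

As a check, the Euler characteristic is 6 − 15 + 10 = 1, which agrees with 1 − 0 + 0 = 1.

Hence the Betti numbers are b_0 = 1, b_1 = 0, b_2 = 0.

b_0 = 1, b_1 = 0, b_2 = 0.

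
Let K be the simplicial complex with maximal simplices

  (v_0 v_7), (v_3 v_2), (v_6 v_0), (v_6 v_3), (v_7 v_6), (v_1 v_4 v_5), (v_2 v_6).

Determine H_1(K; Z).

Take the total order v_0 < v_1 < v_2 < v_3 < v_4 < v_5 < v_6 < v_7 on the vertex set. Then K (dimension 2) consists of the simplices:

  0-simplices (8): [v_0], [v_1], [v_2], [v_3], [v_4], [v_5], [v_6], [v_7]
  1-simplices (9): [v_0,v_6], [v_0,v_7], [v_1,v_4], [v_1,v_5], [v_2,v_3], [v_2,v_6], [v_3,v_6], [v_4,v_5], [v_6,v_7]
  2-simplices (1): [v_1,v_4,v_5]

so the chain groups are C_0 ≅ Z^8, C_1 ≅ Z^9, C_2 ≅ Z^1.

Boundary ∂_1: C_1 → C_0 sends each edge [p,q] (with p < q) to q − p.
This gives a 8×9 integer matrix of rank 6; reducing to Smith normal form yields diagonal entries (1,1,1,1,1,1).

Boundary ∂_2: C_2 → C_1 sends each 2-simplex [p,q,r] to [q,r] − [p,r] + [p,q]. For instance
  ∂[v_1,v_4,v_5] = [v_4,v_5] − [v_1,v_5] + [v_1,v_4].
As a 9×1 matrix over Z this has rank 1, with invariant factors (1).

Computing H_k = (kernel of ∂_k) / (image of ∂_{k+1}):

  H_1: rank ker ∂_1 − rank ∂_2 = (9 − 6) − 1 = 2, and the invariant factors of ∂_2 are all 1, so H_1 ≅ Z^2.

H_1 ≅ Z^2.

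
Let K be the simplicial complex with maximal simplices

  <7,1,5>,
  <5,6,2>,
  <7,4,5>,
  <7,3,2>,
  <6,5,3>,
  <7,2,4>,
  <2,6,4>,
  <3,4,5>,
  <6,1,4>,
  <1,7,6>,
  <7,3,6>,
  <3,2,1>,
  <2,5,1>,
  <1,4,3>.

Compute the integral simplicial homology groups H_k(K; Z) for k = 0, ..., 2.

H_0 = Z,  H_1 = Z^2,  H_2 = Z.

We work with the vertex ordering 1 < 2 < 3 < 4 < 5 < 6 < 7. The simplices of K, each written with vertices in increasing order, are:

  0-simplices (7): [1], [2], [3], [4], [5], [6], [7]
  1-simplices (21): [1,2], [1,3], [1,4], [1,5], [1,6], [1,7], [2,3], [2,4], [2,5], [2,6], [2,7], [3,4], [3,5], [3,6], [3,7], [4,5], [4,6], [4,7], [5,6], [5,7], [6,7]
  2-simplices (14): [1,2,3], [1,2,5], [1,3,4], [1,4,6], [1,5,7], [1,6,7], [2,3,7], [2,4,6], [2,4,7], [2,5,6], [3,4,5], [3,5,6], [3,6,7], [4,5,7]

so the chain groups are C_0 ≅ Z^7, C_1 ≅ Z^21, C_2 ≅ Z^14.

∂_1: C_1 → C_0 is given by ∂[p,q] = [q] − [p].
This gives a 7×21 integer matrix of rank 6; reducing to Smith normal form yields diagonal entries (1,1,1,1,1,1).

The boundary map ∂_2: C_2 → C_1 sends each 2-simplex [p,q,r] to [q,r] − [p,r] + [p,q]. For instance
  ∂[3,4,5] = [4,5] − [3,5] + [3,4],
  ∂[1,5,7] = [5,7] − [1,7] + [1,5].
The resulting 21×14 matrix has rank 13, and its Smith normal form has invariant factors (1,1,1,1,1,1,1,1,1,1,1,1,1).

From H_k ≅ ker(∂_k) / im(∂_{k+1}) we obtain:

  H_0: rank C_0 − rank ∂_1 = 7 − 6 = 1, and the invariant factors of ∂_1 are all 1, so H_0 ≅ Z.
  H_1: rank ker ∂_1 − rank ∂_2 = (21 − 6) − 13 = 2, and the invariant factors of ∂_2 are all 1, so H_1 ≅ Z^2.
  H_2: rank ker ∂_2 − rank ∂_3 = (14 − 13) − 0 = 1, and there is no ∂_3, so H_2 ≅ Z.

(K is a triangulation of the torus T^2.)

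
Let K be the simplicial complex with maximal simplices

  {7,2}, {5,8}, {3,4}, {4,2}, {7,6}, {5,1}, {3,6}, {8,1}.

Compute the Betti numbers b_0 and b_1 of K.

b_0 = 2, b_1 = 2.

Take the total order 1 < 2 < 3 < 4 < 5 < 6 < 7 < 8 on the vertex set. Then K (dimension 1) consists of the simplices:

  0-simplices (8): [1], [2], [3], [4], [5], [6], [7], [8]
  1-simplices (8): [1,5], [1,8], [2,4], [2,7], [3,4], [3,6], [5,8], [6,7]

so the chain groups are C_0 ≅ Z^8, C_1 ≅ Z^8.

The boundary map ∂_1: C_1 → C_0 is given by ∂[p,q] = [q] − [p]. For instance
  ∂[3,4] = [4] − [3].
As a 8×8 matrix over Z this has rank 6, with invariant factors (1,1,1,1,1,1).

From H_k ≅ ker(∂_k) / im(∂_{k+1}) we obtain:

  H_0: rank C_0 − rank ∂_1 = 8 − 6 = 2, and the invariant factors of ∂_1 are all 1, so H_0 ≅ Z^2.
  H_1: rank ker ∂_1 − rank ∂_2 = (8 − 6) − 0 = 2, and there is no ∂_2, so H_1 ≅ Z^2.

As a check, the Euler characteristic is 8 − 8 = 0, which agrees with 2 − 2 = 0.

Hence the Betti numbers are b_0 = 2, b_1 = 2.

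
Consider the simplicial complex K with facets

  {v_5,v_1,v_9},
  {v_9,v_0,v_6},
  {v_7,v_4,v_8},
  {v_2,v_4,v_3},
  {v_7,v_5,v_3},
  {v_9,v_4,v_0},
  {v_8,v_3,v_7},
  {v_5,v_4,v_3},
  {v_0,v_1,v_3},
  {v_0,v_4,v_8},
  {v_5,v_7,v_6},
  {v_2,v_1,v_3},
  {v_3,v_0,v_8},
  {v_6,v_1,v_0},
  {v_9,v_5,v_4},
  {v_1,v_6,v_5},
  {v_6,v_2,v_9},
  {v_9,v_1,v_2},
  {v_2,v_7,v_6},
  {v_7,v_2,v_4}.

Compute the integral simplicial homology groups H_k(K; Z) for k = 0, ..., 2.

K has 10 vertices, 30 edges, 20 triangles.
rank ∂_0 = 0, rank ∂_1 = 9 ⇒ b_0 = 10 − 0 − 9 = 1; all invariant factors of ∂_1 are 1 so no torsion. So H_0 = Z.
rank ∂_1 = 9, rank ∂_2 = 20 ⇒ b_1 = 30 − 9 − 20 = 1; ∂_2 has invariant factor(s) [2] giving torsion. So H_1 = Z ⊕ Z/2Z.
rank ∂_2 = 20, rank ∂_3 = 0 ⇒ b_2 = 20 − 20 − 0 = 0. So H_2 = 0.

H_0 ≅ Z,  H_1 ≅ Z ⊕ Z/2Z,  H_2 = 0.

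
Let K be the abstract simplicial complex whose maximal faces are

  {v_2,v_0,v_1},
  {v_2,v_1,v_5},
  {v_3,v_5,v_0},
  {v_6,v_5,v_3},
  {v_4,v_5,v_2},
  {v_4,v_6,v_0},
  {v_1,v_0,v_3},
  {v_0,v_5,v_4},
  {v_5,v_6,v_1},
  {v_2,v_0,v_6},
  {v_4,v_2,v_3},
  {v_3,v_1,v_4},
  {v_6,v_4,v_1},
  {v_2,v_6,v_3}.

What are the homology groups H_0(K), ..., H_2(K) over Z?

H_0 = Z,  H_1 = Z^2,  H_2 = Z.

We work with the vertex ordering v_0 < v_1 < v_2 < v_3 < v_4 < v_5 < v_6. The simplices of K, each written with vertices in increasing order, are:

  0-simplices (7): [v_0], [v_1], [v_2], [v_3], [v_4], [v_5], [v_6]
  1-simplices (21): (21 of them)
  2-simplices (14): (14 of them)

giving chain groups C_0 ≅ Z^7, C_1 ≅ Z^21, C_2 ≅ Z^14.

The boundary map ∂_1: C_1 → C_0 maps an edge to its endpoints' difference, ∂[p,q] = q − p. For instance
  ∂[v_3,v_6] = [v_6] − [v_3].
As a 7×21 matrix over Z this has rank 6, with invariant factors (1,1,1,1,1,1).

Boundary ∂_2: C_2 → C_1 sends each 2-simplex [p,q,r] to [q,r] − [p,r] + [p,q]. For instance
  ∂[v_0,v_4,v_5] = [v_4,v_5] − [v_0,v_5] + [v_0,v_4],
  ∂[v_1,v_4,v_6] = [v_4,v_6] − [v_1,v_6] + [v_1,v_4].
The 21×14 boundary matrix has rank 13 and Smith normal form diag(1,1,1,1,1,1,1,1,1,1,1,1,1).

Computing H_k = (kernel of ∂_k) / (image of ∂_{k+1}):

  H_0: rank C_0 − rank ∂_1 = 7 − 6 = 1, and the invariant factors of ∂_1 are all 1, so H_0 = Z.
  H_1: rank ker ∂_1 − rank ∂_2 = (21 − 6) − 13 = 2, and the invariant factors of ∂_2 are all 1, so H_1 = Z^2.
  H_2: rank ker ∂_2 − rank ∂_3 = (14 − 13) − 0 = 1, and there is no ∂_3, so H_2 = Z.

(K is a triangulation of the torus T^2.)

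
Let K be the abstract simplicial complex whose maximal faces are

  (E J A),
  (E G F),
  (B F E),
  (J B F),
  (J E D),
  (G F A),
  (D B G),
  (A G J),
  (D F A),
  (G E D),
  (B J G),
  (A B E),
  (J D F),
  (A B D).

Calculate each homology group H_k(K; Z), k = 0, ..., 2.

Take the total order A < B < D < E < F < G < J on the vertex set. Then K (dimension 2) consists of the simplices:

  0-simplices (7): A, B, D, E, F, G, J
  1-simplices (21): AB, AD, AE, AF, AG, AJ, BD, BE, BF, BG, BJ, DE, DF, DG, DJ, EF, EG, EJ, FG, FJ, GJ
  2-simplices (14): ABD, ABE, ADF, AEJ, AFG, AGJ, BDG, BEF, BFJ, BGJ, DEG, DEJ, DFJ, EFG

Hence C_0 ≅ Z^7, C_1 ≅ Z^21, C_2 ≅ Z^14.

∂_1: C_1 → C_0 sends each edge [p,q] (with p < q) to q − p. For instance
  ∂BG = G − B.
The resulting 7×21 matrix has rank 6, and its Smith normal form has invariant factors (1,1,1,1,1,1).

The boundary map ∂_2: C_2 → C_1 sends each 2-simplex [p,q,r] to [q,r] − [p,r] + [p,q]. For instance
  ∂BDG = DG − BG + BD,
  ∂ADF = DF − AF + AD.
The resulting 21×14 matrix has rank 13, and its Smith normal form has invariant factors (1,1,1,1,1,1,1,1,1,1,1,1,1).

Reading off H_k = ker ∂_k / im ∂_{k+1}:

  H_0: rank C_0 − rank ∂_1 = 7 − 6 = 1, and the invariant factors of ∂_1 are all 1, so H_0 ≅ Z.
  H_1: rank ker ∂_1 − rank ∂_2 = (21 − 6) − 13 = 2, and the invariant factors of ∂_2 are all 1, so H_1 ≅ Z^2.
  H_2: rank ker ∂_2 − rank ∂_3 = (14 − 13) − 0 = 1, and there is no ∂_3, so H_2 ≅ Z.

As a check, the Euler characteristic is 7 − 21 + 14 = 0, which agrees with 1 − 2 + 1 = 0.
(K is a triangulation of the torus T^2.)

H_0 ≅ Z,  H_1 ≅ Z^2,  H_2 ≅ Z.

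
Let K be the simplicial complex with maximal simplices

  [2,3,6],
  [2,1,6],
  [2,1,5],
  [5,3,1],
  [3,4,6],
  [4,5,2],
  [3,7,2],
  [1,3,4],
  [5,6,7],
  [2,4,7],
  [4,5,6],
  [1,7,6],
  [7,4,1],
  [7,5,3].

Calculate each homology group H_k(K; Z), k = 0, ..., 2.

H_0 = Z,  H_1 = Z^2,  H_2 = Z.

Fix the vertex order 1 < 2 < 3 < 4 < 5 < 6 < 7 and write every simplex with vertices in increasing order. Then dim K = 2 and the simplices of K are:

  0-simplices (7): [1], [2], [3], [4], [5], [6], [7]
  1-simplices (21): [1,2], [1,3], [1,4], [1,5], [1,6], [1,7], [2,3], [2,4], [2,5], [2,6], [2,7], [3,4], [3,5], [3,6], [3,7], [4,5], [4,6], [4,7], [5,6], [5,7], [6,7]
  2-simplices (14): [1,2,5], [1,2,6], [1,3,4], [1,3,5], [1,4,7], [1,6,7], [2,3,6], [2,3,7], [2,4,5], [2,4,7], [3,4,6], [3,5,7], [4,5,6], [5,6,7]

giving chain groups C_0 ≅ Z^7, C_1 ≅ Z^21, C_2 ≅ Z^14.

The boundary map ∂_1: C_1 → C_0 maps an edge to its endpoints' difference, ∂[p,q] = q − p. For instance
  ∂[1,2] = [2] − [1].
As a 7×21 matrix over Z this has rank 6, with invariant factors (1,1,1,1,1,1).

∂_2: C_2 → C_1 sends each 2-simplex [p,q,r] to [q,r] − [p,r] + [p,q]. For instance
  ∂[1,3,5] = [3,5] − [1,5] + [1,3],
  ∂[4,5,6] = [5,6] − [4,6] + [4,5].
The 21×14 boundary matrix has rank 13 and Smith normal form diag(1,1,1,1,1,1,1,1,1,1,1,1,1).

From H_k ≅ ker(∂_k) / im(∂_{k+1}) we obtain:

  H_0: rank C_0 − rank ∂_1 = 7 − 6 = 1, and the invariant factors of ∂_1 are all 1, so H_0 = Z.
  H_1: rank ker ∂_1 − rank ∂_2 = (21 − 6) − 13 = 2, and the invariant factors of ∂_2 are all 1, so H_1 = Z^2.
  H_2: rank ker ∂_2 − rank ∂_3 = (14 − 13) − 0 = 1, and there is no ∂_3, so H_2 = Z.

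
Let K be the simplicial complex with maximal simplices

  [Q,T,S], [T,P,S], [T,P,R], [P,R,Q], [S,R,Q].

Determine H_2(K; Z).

H_2 = 0.

Take the total order P < Q < R < S < T on the vertex set. Then K (dimension 2) consists of the simplices:

  0-simplices (5): P, Q, R, S, T
  1-simplices (10): PQ, PR, PS, PT, QR, QS, QT, RS, RT, ST
  2-simplices (5): PQR, PRT, PST, QRS, QST

Hence C_0 ≅ Z^5, C_1 ≅ Z^10, C_2 ≅ Z^5.

∂_1: C_1 → C_0 maps an edge to its endpoints' difference, ∂[p,q] = q − p. For instance
  ∂PR = R − P.
As a 5×10 matrix over Z this has rank 4, with invariant factors (1,1,1,1).

∂_2: C_2 → C_1 sends each 2-simplex [p,q,r] to [q,r] − [p,r] + [p,q]. For instance
  ∂QRS = RS − QS + QR,
  ∂PST = ST − PT + PS.
The resulting 10×5 matrix has rank 5, and its Smith normal form has invariant factors (1,1,1,1,1).

Computing H_k = (kernel of ∂_k) / (image of ∂_{k+1}):

  H_2: rank ker ∂_2 − rank ∂_3 = (5 − 5) − 0 = 0, and there is no ∂_3, so H_2 = 0.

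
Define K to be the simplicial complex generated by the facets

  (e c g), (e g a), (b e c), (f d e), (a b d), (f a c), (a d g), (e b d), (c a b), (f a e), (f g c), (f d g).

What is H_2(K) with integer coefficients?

H_2 ≅ 0.

We work with the vertex ordering a < b < c < d < e < f < g. The simplices of K, each written with vertices in increasing order, are:

  0-simplices (7): a, b, c, d, e, f, g
  1-simplices (18): ab, ac, ad, ae, af, ag, bc, bd, be, ce, cf, cg, de, df, dg, ef, eg, fg
  2-simplices (12): abc, abd, acf, adg, aef, aeg, bce, bde, ceg, cfg, def, dfg

Hence C_0 ≅ Z^7, C_1 ≅ Z^18, C_2 ≅ Z^12.

∂_1: C_1 → C_0 maps an edge to its endpoints' difference, ∂[p,q] = q − p. For instance
  ∂ab = b − a.
This gives a 7×18 integer matrix of rank 6; reducing to Smith normal form yields diagonal entries (1,1,1,1,1,1).

Boundary ∂_2: C_2 → C_1 maps a triangle to the signed sum of its edges. For instance
  ∂abc = bc − ac + ab,
  ∂cfg = fg − cg + cf.
The 18×12 boundary matrix has rank 12 and Smith normal form diag(1,1,1,1,1,1,1,1,1,1,1,2).

Now H_k = ker ∂_k / im ∂_{k+1}, so:

  H_2: rank ker ∂_2 − rank ∂_3 = (12 − 12) − 0 = 0, and there is no ∂_3, so H_2 = 0.

(K is a triangulation of the real projective plane RP^2.)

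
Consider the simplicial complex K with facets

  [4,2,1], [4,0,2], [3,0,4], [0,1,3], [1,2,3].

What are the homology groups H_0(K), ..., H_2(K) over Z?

Fix the vertex order 0 < 1 < 2 < 3 < 4 and write every simplex with vertices in increasing order. Then dim K = 2 and the simplices of K are:

  0-simplices (5): [0], [1], [2], [3], [4]
  1-simplices (10): [0,1], [0,2], [0,3], [0,4], [1,2], [1,3], [1,4], [2,3], [2,4], [3,4]
  2-simplices (5): [0,1,3], [0,2,4], [0,3,4], [1,2,3], [1,2,4]

so the chain groups are C_0 ≅ Z^5, C_1 ≅ Z^10, C_2 ≅ Z^5.

∂_1: C_1 → C_0 maps an edge to its endpoints' difference, ∂[p,q] = q − p.
This gives a 5×10 integer matrix of rank 4; reducing to Smith normal form yields diagonal entries (1,1,1,1).

The boundary map ∂_2: C_2 → C_1 sends each 2-simplex [p,q,r] to [q,r] − [p,r] + [p,q]. For instance
  ∂[1,2,4] = [2,4] − [1,4] + [1,2],
  ∂[1,2,3] = [2,3] − [1,3] + [1,2].
This gives a 10×5 integer matrix of rank 5; reducing to Smith normal form yields diagonal entries (1,1,1,1,1).

Reading off H_k = ker ∂_k / im ∂_{k+1}:

  H_0: rank C_0 − rank ∂_1 = 5 − 4 = 1, and the invariant factors of ∂_1 are all 1, so H_0 ≅ Z.
  H_1: rank ker ∂_1 − rank ∂_2 = (10 − 4) − 5 = 1, and the invariant factors of ∂_2 are all 1, so H_1 ≅ Z.
  H_2: rank ker ∂_2 − rank ∂_3 = (5 − 5) − 0 = 0, and there is no ∂_3, so H_2 ≅ 0.

H_0 ≅ Z,  H_1 ≅ Z,  H_2 = 0.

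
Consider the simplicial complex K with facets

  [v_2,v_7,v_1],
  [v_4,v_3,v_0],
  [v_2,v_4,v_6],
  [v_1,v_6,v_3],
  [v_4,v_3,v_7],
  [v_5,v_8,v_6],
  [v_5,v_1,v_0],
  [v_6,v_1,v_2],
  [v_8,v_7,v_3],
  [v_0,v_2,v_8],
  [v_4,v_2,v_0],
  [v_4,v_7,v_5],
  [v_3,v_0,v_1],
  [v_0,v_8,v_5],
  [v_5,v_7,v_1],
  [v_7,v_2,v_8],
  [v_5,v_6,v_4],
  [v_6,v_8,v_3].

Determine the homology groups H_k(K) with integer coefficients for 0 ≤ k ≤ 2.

K has 9 vertices, 27 edges, 18 triangles.
rank ∂_0 = 0, rank ∂_1 = 8 ⇒ b_0 = 9 − 0 − 8 = 1; all invariant factors of ∂_1 are 1 so no torsion. So H_0 = Z.
rank ∂_1 = 8, rank ∂_2 = 17 ⇒ b_1 = 27 − 8 − 17 = 2; all invariant factors of ∂_2 are 1 so no torsion. So H_1 = Z^2.
rank ∂_2 = 17, rank ∂_3 = 0 ⇒ b_2 = 18 − 17 − 0 = 1. So H_2 = Z.

H_0 ≅ Z,  H_1 ≅ Z^2,  H_2 ≅ Z.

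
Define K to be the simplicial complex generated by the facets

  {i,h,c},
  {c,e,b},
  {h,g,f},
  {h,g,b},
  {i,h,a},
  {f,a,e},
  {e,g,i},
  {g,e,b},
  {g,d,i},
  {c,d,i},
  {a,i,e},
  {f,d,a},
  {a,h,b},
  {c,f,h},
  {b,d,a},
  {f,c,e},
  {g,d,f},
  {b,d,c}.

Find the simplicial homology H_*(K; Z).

Take the total order a < b < c < d < e < f < g < h < i on the vertex set. Then K (dimension 2) consists of the simplices:

  0-simplices (9): a, b, c, d, e, f, g, h, i
  1-simplices (27): ab, ad, ae, af, ah, ai, bc, bd, be, bg, bh, cd, ce, cf, ch, ci, df, dg, di, ef, eg, ei, fg, fh, gh, gi, hi
  2-simplices (18): abd, abh, adf, aef, aei, ahi, bcd, bce, beg, bgh, cdi, cef, cfh, chi, dfg, dgi, egi, fgh

giving chain groups C_0 ≅ Z^9, C_1 ≅ Z^27, C_2 ≅ Z^18.

The boundary map ∂_1: C_1 → C_0 is given by ∂[p,q] = [q] − [p]. For instance
  ∂dg = g − d.
The resulting 9×27 matrix has rank 8, and its Smith normal form has invariant factors (1,1,1,1,1,1,1,1).

Boundary ∂_2: C_2 → C_1 maps a triangle to the signed sum of its edges. For instance
  ∂aei = ei − ai + ae,
  ∂cef = ef − cf + ce.
This gives a 27×18 integer matrix of rank 17; reducing to Smith normal form yields diagonal entries (1,1,1,1,1,1,1,1,1,1,1,1,1,1,1,1,1).

Now H_k = ker ∂_k / im ∂_{k+1}, so:

  H_0: rank C_0 − rank ∂_1 = 9 − 8 = 1, and the invariant factors of ∂_1 are all 1, so H_0 ≅ Z.
  H_1: rank ker ∂_1 − rank ∂_2 = (27 − 8) − 17 = 2, and the invariant factors of ∂_2 are all 1, so H_1 ≅ Z^2.
  H_2: rank ker ∂_2 − rank ∂_3 = (18 − 17) − 0 = 1, and there is no ∂_3, so H_2 ≅ Z.

As a check, the Euler characteristic is 9 − 27 + 18 = 0, which agrees with 1 − 2 + 1 = 0.

H_0 = Z,  H_1 = Z^2,  H_2 = Z.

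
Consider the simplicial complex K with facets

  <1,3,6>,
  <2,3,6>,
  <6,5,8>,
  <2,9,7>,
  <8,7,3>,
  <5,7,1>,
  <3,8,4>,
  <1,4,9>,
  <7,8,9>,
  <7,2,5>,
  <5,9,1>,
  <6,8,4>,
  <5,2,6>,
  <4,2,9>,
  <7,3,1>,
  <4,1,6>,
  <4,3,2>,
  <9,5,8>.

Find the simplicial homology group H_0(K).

Order the vertices as 1 < 2 < 3 < 4 < 5 < 6 < 7 < 8 < 9. Listing each simplex with vertices in this order, K has dimension 2 with simplices:

  0-simplices (9): [1], [2], [3], [4], [5], [6], [7], [8], [9]
  1-simplices (27): (27 of them)
  2-simplices (18): [1,3,6], [1,3,7], [1,4,6], [1,4,9], [1,5,7], [1,5,9], [2,3,4], [2,3,6], [2,4,9], [2,5,6], [2,5,7], [2,7,9], [3,4,8], [3,7,8], [4,6,8], [5,6,8], [5,8,9], [7,8,9]

Hence C_0 ≅ Z^9, C_1 ≅ Z^27, C_2 ≅ Z^18.

The boundary map ∂_1: C_1 → C_0 sends each edge [p,q] (with p < q) to q − p. For instance
  ∂[1,5] = [5] − [1].
As a 9×27 matrix over Z this has rank 8, with invariant factors (1,1,1,1,1,1,1,1).

∂_2: C_2 → C_1 sends each 2-simplex [p,q,r] to [q,r] − [p,r] + [p,q]. For instance
  ∂[5,6,8] = [6,8] − [5,8] + [5,6],
  ∂[3,7,8] = [7,8] − [3,8] + [3,7].
The resulting 27×18 matrix has rank 18, and its Smith normal form has invariant factors (1,1,1,1,1,1,1,1,1,1,1,1,1,1,1,1,1,2).

Now H_k = ker ∂_k / im ∂_{k+1}, so:

  H_0: rank C_0 − rank ∂_1 = 9 − 8 = 1, and the invariant factors of ∂_1 are all 1, so H_0 ≅ Z.

H_0 ≅ Z.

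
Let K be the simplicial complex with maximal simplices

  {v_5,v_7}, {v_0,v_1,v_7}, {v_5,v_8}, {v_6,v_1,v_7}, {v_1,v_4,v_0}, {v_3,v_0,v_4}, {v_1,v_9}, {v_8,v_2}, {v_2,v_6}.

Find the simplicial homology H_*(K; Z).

H_0 = Z,  H_1 = Z,  H_2 = 0.

Order the vertices as v_0 < v_1 < v_2 < v_3 < v_4 < v_5 < v_6 < v_7 < v_8 < v_9. Listing each simplex with vertices in this order, K has dimension 2 with simplices:

  0-simplices (10): [v_0], [v_1], [v_2], [v_3], [v_4], [v_5], [v_6], [v_7], [v_8], [v_9]
  1-simplices (14): [v_0,v_1], [v_0,v_3], [v_0,v_4], [v_0,v_7], [v_1,v_4], [v_1,v_6], [v_1,v_7], [v_1,v_9], [v_2,v_6], [v_2,v_8], [v_3,v_4], [v_5,v_7], [v_5,v_8], [v_6,v_7]
  2-simplices (4): [v_0,v_1,v_4], [v_0,v_1,v_7], [v_0,v_3,v_4], [v_1,v_6,v_7]

giving chain groups C_0 ≅ Z^10, C_1 ≅ Z^14, C_2 ≅ Z^4.

∂_1: C_1 → C_0 sends each edge [p,q] (with p < q) to q − p. For instance
  ∂[v_5,v_8] = [v_8] − [v_5].
This gives a 10×14 integer matrix of rank 9; reducing to Smith normal form yields diagonal entries (1,1,1,1,1,1,1,1,1).

∂_2: C_2 → C_1 acts by ∂[p,q,r] = [q,r] − [p,r] + [p,q]. For instance
  ∂[v_0,v_3,v_4] = [v_3,v_4] − [v_0,v_4] + [v_0,v_3],
  ∂[v_0,v_1,v_7] = [v_1,v_7] − [v_0,v_7] + [v_0,v_1].
As a 14×4 matrix over Z this has rank 4, with invariant factors (1,1,1,1).

Computing H_k = (kernel of ∂_k) / (image of ∂_{k+1}):

  H_0: rank C_0 − rank ∂_1 = 10 − 9 = 1, and the invariant factors of ∂_1 are all 1, so H_0 = Z.
  H_1: rank ker ∂_1 − rank ∂_2 = (14 − 9) − 4 = 1, and the invariant factors of ∂_2 are all 1, so H_1 = Z.
  H_2: rank ker ∂_2 − rank ∂_3 = (4 − 4) − 0 = 0, and there is no ∂_3, so H_2 = 0.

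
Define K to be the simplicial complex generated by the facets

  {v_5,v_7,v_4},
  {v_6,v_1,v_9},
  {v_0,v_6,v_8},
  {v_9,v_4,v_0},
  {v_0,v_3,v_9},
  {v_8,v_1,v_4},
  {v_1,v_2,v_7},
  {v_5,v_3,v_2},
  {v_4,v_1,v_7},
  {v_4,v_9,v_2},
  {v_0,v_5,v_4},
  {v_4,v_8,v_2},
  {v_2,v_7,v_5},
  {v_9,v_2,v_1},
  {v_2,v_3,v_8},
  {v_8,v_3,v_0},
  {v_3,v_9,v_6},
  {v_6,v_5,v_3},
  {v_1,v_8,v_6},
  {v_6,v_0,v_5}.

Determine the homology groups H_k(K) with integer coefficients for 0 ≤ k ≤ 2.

K has 10 vertices, 30 edges, 20 triangles.
rank ∂_0 = 0, rank ∂_1 = 9 ⇒ b_0 = 10 − 0 − 9 = 1; all invariant factors of ∂_1 are 1 so no torsion. So H_0 ≅ Z.
rank ∂_1 = 9, rank ∂_2 = 20 ⇒ b_1 = 30 − 9 − 20 = 1; ∂_2 has invariant factor(s) [2] giving torsion. So H_1 ≅ Z × Z/2.
rank ∂_2 = 20, rank ∂_3 = 0 ⇒ b_2 = 20 − 20 − 0 = 0. So H_2 ≅ 0.

H_0 ≅ Z,  H_1 ≅ Z × Z/2,  H_2 = 0.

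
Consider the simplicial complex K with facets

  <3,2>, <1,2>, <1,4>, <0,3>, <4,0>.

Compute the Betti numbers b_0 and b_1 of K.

b_0 = 1, b_1 = 1.

Fix the vertex order 0 < 1 < 2 < 3 < 4 and write every simplex with vertices in increasing order. Then dim K = 1 and the simplices of K are:

  0-simplices (5): [0], [1], [2], [3], [4]
  1-simplices (5): [0,3], [0,4], [1,2], [1,4], [2,3]

giving chain groups C_0 ≅ Z^5, C_1 ≅ Z^5.

Boundary ∂_1: C_1 → C_0 maps an edge to its endpoints' difference, ∂[p,q] = q − p. For instance
  ∂[0,3] = [3] − [0].
The 5×5 boundary matrix has rank 4 and Smith normal form diag(1,1,1,1).

From H_k ≅ ker(∂_k) / im(∂_{k+1}) we obtain:

  H_0: rank C_0 − rank ∂_1 = 5 − 4 = 1, and the invariant factors of ∂_1 are all 1, so H_0 ≅ Z.
  H_1: rank ker ∂_1 − rank ∂_2 = (5 − 4) − 0 = 1, and there is no ∂_2, so H_1 ≅ Z.

Hence the Betti numbers are b_0 = 1, b_1 = 1.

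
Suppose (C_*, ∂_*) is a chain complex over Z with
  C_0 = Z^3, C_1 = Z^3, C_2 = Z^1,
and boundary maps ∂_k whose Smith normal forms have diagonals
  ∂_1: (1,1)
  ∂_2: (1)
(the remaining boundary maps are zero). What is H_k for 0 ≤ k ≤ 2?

H_0 = Z,  H_1 = 0,  H_2 = 0.

H_0: b_0 = 3 − 0 − 2 = 1; torsion from ∂_1 factors > 1: none. So H_0 = Z.
H_1: b_1 = 3 − 2 − 1 = 0; torsion from ∂_2 factors > 1: none. So H_1 = 0.
H_2: b_2 = 1 − 1 − 0 = 0; torsion from ∂_3 factors > 1: none. So H_2 = 0.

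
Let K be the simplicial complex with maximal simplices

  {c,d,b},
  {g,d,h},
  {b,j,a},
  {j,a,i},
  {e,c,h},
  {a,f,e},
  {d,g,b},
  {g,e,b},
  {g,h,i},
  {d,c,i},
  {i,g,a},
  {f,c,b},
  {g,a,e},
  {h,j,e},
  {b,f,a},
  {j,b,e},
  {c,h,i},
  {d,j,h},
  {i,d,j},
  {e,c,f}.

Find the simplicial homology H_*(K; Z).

H_0 = Z,  H_1 = Z ⊕ Z_2,  H_2 = 0.

We work with the vertex ordering a < b < c < d < e < f < g < h < i < j. The simplices of K, each written with vertices in increasing order, are:

  0-simplices (10): a, b, c, d, e, f, g, h, i, j
  1-simplices (30): ab, ae, af, ag, ai, aj, bc, bd, be, bf, bg, bj, cd, ce, cf, ch, ci, dg, dh, di, dj, ef, eg, eh, ej, gh, gi, hi, hj, ij
  2-simplices (20): abf, abj, aef, aeg, agi, aij, bcd, bcf, bdg, beg, bej, cdi, cef, ceh, chi, dgh, dhj, dij, ehj, ghi

giving chain groups C_0 ≅ Z^10, C_1 ≅ Z^30, C_2 ≅ Z^20.

The boundary map ∂_1: C_1 → C_0 maps an edge to its endpoints' difference, ∂[p,q] = q − p.
As a 10×30 matrix over Z this has rank 9, with invariant factors (1,1,1,1,1,1,1,1,1).

The boundary map ∂_2: C_2 → C_1 maps a triangle to the signed sum of its edges. For instance
  ∂chi = hi − ci + ch,
  ∂abj = bj − aj + ab.
As a 30×20 matrix over Z this has rank 20, with invariant factors (1,1,1,1,1,1,1,1,1,1,1,1,1,1,1,1,1,1,1,2).

Computing H_k = (kernel of ∂_k) / (image of ∂_{k+1}):

  H_0: rank C_0 − rank ∂_1 = 10 − 9 = 1, and the invariant factors of ∂_1 are all 1, so H_0 = Z.
  H_1: rank ker ∂_1 − rank ∂_2 = (30 − 9) − 20 = 1, and ∂_2 has invariant factor 2 > 1, so H_1 = Z ⊕ Z_2.
  H_2: rank ker ∂_2 − rank ∂_3 = (20 − 20) − 0 = 0, and there is no ∂_3, so H_2 = 0.

As a check, the Euler characteristic is 10 − 30 + 20 = 0, which agrees with 1 − 1 + 0 = 0.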